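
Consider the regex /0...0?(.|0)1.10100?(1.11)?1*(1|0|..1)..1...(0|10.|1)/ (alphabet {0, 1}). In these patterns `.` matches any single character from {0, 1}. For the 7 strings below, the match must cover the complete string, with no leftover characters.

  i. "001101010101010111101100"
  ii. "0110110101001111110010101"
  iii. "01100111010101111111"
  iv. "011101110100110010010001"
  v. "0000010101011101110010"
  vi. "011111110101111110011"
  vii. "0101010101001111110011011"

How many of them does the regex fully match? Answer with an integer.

6

i → no match
ii → match
iii → match
iv → match
v → match
vi → match
vii → match
Total matched: 6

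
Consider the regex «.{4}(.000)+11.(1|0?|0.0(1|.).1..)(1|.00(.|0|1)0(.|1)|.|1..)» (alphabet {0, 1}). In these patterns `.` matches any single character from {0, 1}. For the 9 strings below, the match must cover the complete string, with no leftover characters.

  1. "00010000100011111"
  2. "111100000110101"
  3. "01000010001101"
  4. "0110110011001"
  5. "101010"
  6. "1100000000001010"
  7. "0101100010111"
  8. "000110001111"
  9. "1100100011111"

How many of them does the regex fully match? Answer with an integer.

3

1 → match
2 → no match
3 → no match
4 → no match
5 → no match
6 → no match
7 → no match
8 → match
9 → match
Total matched: 3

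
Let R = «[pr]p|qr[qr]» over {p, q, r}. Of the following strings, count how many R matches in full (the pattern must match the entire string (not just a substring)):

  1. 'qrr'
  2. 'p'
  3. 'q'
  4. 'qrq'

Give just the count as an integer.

2

1 → match
2 → no match
3 → no match
4 → match
Total matched: 2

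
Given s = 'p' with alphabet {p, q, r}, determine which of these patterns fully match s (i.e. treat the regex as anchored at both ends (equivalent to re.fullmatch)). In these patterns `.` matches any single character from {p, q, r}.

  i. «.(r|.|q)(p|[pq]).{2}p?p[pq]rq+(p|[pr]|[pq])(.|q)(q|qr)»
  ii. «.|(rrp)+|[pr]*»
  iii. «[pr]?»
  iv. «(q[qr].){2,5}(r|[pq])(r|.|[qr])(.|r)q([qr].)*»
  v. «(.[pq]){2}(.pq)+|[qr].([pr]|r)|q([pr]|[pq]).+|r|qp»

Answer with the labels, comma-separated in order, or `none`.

i → no match
ii → match
iii → match
iv → no match — must start with 'q'
v → no match

ii, iii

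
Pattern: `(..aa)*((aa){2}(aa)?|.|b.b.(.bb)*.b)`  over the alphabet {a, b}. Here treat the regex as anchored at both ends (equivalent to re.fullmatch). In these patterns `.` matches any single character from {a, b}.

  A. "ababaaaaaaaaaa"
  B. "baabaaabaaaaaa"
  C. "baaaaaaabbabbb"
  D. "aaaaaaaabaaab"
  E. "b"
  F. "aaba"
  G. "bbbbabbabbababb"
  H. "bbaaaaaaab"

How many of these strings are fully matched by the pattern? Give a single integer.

A → no match
B → no match
C → no match
D → match
E. "b" → match
F. "aaba" → no match
G → no match
H. "bbaaaaaaab" → no match
Total matched: 2

2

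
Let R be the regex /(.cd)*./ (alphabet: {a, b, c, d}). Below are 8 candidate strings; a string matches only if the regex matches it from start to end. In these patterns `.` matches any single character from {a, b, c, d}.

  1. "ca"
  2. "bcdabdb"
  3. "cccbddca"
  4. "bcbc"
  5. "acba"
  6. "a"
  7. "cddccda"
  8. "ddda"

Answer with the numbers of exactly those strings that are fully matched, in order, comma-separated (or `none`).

6

1. "ca" → no match
2. "bcdabdb" → no match
3. "cccbddca" → no match
4. "bcbc" → no match
5. "acba" → no match
6. "a" → match
7. "cddccda" → no match
8. "ddda" → no match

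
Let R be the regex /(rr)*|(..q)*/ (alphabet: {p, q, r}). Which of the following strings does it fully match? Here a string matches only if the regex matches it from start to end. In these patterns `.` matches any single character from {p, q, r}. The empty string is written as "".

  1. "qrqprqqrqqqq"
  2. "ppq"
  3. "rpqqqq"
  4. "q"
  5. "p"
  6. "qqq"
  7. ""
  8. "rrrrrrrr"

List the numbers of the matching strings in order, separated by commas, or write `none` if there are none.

1. "qrqprqqrqqqq" → match
2. "ppq" → match
3. "rpqqqq" → match
4. "q" → no match
5. "p" → no match
6. "qqq" → match
7. "" → match
8. "rrrrrrrr" → match

1, 2, 3, 6, 7, 8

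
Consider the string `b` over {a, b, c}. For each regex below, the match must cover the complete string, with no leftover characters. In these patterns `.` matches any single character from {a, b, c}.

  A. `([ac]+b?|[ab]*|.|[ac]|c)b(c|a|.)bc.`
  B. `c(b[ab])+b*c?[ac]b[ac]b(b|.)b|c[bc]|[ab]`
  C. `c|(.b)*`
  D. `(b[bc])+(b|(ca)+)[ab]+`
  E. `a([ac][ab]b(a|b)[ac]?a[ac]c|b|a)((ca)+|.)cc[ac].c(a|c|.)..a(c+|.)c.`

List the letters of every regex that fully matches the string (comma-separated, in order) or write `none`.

B

A → no match
B → match
C → no match
D → no match
E → no match — must start with `a`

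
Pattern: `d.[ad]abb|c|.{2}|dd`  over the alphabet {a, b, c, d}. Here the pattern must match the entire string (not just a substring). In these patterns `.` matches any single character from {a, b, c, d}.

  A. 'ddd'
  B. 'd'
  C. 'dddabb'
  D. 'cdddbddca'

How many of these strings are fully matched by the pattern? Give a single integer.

1

A → no match
B → no match
C → match
D → no match
Total matched: 1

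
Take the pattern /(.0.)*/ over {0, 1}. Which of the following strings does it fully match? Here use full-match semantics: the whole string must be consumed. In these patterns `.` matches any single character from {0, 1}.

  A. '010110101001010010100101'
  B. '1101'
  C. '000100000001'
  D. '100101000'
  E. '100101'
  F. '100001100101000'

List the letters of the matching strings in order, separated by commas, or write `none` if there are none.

C, D, E, F

A → no match
B → no match
C → match
D → match
E → match
F → match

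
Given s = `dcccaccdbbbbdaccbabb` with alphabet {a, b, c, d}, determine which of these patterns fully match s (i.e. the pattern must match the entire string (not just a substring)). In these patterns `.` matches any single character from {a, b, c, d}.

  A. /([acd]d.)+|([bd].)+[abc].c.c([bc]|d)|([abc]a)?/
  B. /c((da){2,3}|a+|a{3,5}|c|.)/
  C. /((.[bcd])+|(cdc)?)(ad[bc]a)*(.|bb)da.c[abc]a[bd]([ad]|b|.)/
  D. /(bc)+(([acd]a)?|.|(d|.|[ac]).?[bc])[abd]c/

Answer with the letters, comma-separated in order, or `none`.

A → no match
B → no match — must start with `c`
C → match
D → no match — must start with `bc`

C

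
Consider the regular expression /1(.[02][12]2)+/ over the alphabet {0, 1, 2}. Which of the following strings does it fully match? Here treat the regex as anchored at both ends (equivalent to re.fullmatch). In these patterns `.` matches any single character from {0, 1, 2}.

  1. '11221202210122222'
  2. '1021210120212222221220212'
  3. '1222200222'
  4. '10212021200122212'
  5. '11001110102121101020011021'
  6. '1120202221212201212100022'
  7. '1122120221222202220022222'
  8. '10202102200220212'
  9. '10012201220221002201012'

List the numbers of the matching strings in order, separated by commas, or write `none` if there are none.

1 → no match
2 → no match
3 → no match
4 → match
5 → no match — must end with '2'
6 → no match
7 → no match
8 → no match
9 → no match

4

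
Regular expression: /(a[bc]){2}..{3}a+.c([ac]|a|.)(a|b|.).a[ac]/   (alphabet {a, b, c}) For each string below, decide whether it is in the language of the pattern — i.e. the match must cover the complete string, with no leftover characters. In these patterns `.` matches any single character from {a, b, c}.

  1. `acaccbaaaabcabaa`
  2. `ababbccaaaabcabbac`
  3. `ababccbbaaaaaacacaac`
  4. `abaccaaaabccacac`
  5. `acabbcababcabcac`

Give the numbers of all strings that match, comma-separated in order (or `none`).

1 → no match
2 → match
3 → match
4 → match
5 → match

2, 3, 4, 5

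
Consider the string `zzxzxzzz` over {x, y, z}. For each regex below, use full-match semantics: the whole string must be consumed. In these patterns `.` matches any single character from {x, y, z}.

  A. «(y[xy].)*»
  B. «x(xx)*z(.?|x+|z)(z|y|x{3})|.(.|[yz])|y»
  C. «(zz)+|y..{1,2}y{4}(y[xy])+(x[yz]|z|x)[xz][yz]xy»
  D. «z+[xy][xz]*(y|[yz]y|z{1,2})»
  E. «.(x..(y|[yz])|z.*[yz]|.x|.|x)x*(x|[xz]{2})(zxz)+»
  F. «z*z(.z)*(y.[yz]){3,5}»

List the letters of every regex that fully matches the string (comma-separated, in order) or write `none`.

D

A → no match
B → no match
C → no match
D → match
E → no match — must end with `zxz`
F → no match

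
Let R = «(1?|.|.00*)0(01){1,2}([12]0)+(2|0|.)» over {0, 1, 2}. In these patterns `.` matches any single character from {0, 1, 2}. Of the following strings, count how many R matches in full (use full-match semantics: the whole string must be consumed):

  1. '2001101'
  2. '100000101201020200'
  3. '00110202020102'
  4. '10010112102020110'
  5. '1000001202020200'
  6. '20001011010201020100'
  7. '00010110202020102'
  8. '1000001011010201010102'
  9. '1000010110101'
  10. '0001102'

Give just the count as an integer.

1 → match
2 → match
3 → match
4 → no match
5 → match
6 → match
7 → match
8 → match
9 → match
10 → match
Total matched: 9

9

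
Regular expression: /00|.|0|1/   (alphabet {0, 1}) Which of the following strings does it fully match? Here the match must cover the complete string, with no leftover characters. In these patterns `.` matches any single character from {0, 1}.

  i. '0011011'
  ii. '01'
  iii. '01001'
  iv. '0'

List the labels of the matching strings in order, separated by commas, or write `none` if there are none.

iv

i → no match
ii → no match
iii → no match
iv → match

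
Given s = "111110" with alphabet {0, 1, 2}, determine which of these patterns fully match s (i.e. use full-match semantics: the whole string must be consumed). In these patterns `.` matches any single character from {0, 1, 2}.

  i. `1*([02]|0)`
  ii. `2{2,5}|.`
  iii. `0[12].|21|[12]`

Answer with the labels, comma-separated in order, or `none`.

i

i → match
ii → no match
iii → no match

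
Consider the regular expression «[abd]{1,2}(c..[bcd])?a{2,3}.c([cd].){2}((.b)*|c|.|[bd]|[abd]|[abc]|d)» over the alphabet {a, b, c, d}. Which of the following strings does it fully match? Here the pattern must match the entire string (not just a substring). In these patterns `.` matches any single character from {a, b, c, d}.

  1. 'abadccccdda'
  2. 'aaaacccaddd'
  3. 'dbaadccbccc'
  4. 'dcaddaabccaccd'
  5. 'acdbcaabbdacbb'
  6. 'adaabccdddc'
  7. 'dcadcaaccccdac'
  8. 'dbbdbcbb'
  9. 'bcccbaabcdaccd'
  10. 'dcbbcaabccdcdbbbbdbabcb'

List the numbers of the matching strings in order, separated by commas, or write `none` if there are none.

1 → no match
2 → match
3 → match
4 → match
5 → no match
6 → match
7 → match
8 → no match
9 → match
10 → match

2, 3, 4, 6, 7, 9, 10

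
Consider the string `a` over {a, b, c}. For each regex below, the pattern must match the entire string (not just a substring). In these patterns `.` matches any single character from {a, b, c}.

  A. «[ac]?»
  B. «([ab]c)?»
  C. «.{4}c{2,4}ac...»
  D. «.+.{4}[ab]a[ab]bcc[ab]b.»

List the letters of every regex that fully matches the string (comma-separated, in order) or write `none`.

A → match
B → no match
C → no match
D → no match

A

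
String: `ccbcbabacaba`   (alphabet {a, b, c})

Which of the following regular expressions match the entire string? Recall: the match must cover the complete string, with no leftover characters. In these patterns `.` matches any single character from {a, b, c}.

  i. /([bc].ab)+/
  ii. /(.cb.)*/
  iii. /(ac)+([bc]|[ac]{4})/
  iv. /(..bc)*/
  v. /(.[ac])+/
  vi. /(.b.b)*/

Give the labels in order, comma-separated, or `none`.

i → no match — must end with `ab`
ii → no match
iii → no match — must start with `ac`
iv → no match
v → match
vi → no match

v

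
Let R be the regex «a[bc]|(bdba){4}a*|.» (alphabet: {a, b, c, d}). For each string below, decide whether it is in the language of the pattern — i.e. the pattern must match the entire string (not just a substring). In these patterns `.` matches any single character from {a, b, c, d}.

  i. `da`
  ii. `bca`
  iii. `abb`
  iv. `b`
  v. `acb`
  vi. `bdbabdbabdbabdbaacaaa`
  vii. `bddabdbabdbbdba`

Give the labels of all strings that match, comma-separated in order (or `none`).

iv

i. `da` → no match
ii. `bca` → no match
iii. `abb` → no match
iv. `b` → match
v. `acb` → no match
vi → no match
vii → no match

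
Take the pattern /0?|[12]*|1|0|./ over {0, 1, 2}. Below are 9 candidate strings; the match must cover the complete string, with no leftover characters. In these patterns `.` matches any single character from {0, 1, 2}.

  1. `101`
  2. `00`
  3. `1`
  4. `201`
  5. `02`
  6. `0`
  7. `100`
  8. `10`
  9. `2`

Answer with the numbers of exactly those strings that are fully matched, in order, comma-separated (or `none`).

1 → no match
2 → no match
3 → match
4 → no match
5 → no match
6 → match
7 → no match
8 → no match
9 → match

3, 6, 9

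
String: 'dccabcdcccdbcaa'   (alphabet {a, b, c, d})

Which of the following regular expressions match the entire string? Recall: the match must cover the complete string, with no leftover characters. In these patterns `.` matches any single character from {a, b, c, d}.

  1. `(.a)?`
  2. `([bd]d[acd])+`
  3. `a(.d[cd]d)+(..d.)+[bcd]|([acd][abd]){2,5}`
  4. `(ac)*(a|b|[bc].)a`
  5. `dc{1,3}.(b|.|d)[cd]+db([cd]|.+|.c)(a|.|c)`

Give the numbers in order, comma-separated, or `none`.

1 → no match
2 → no match
3 → no match
4 → no match
5 → match

5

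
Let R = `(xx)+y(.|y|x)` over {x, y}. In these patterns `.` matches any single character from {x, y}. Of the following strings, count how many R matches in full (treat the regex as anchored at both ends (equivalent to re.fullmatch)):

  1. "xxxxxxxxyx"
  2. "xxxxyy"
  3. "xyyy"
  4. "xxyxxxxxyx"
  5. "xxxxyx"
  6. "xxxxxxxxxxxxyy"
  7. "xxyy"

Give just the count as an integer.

5

1. "xxxxxxxxyx" → match
2. "xxxxyy" → match
3. "xyyy" → no match — must start with "xx"
4. "xxyxxxxxyx" → no match
5. "xxxxyx" → match
6 → match
7. "xxyy" → match
Total matched: 5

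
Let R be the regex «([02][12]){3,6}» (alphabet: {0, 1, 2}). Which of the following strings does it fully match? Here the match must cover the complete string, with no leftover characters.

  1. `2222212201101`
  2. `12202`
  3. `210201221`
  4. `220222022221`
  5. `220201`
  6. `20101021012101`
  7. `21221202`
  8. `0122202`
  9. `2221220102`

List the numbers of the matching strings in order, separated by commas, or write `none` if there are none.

4, 5, 9

1 → no match
2 → no match
3 → no match
4 → match
5 → match
6 → no match
7 → no match
8 → no match
9 → match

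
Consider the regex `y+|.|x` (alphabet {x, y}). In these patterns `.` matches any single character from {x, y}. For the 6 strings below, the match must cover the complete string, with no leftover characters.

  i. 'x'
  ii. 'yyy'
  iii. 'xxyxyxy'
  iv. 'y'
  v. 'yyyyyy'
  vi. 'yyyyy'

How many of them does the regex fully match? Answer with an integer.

5

i. 'x' → match
ii. 'yyy' → match
iii. 'xxyxyxy' → no match
iv. 'y' → match
v. 'yyyyyy' → match
vi. 'yyyyy' → match
Total matched: 5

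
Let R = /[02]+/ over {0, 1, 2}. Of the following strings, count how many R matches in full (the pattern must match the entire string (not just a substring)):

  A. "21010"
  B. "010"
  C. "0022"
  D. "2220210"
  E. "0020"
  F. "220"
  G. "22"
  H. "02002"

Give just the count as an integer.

5

A. "21010" → no match
B. "010" → no match
C. "0022" → match
D. "2220210" → no match
E. "0020" → match
F. "220" → match
G. "22" → match
H. "02002" → match
Total matched: 5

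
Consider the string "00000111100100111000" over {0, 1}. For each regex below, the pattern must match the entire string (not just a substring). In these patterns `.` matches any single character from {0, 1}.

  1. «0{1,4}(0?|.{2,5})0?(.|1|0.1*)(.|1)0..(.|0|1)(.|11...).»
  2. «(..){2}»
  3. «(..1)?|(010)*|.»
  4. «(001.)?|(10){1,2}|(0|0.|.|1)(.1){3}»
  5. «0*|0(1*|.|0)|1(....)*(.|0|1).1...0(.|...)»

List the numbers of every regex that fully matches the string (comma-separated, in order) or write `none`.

1

1 → match
2 → no match
3 → no match
4 → no match
5 → no match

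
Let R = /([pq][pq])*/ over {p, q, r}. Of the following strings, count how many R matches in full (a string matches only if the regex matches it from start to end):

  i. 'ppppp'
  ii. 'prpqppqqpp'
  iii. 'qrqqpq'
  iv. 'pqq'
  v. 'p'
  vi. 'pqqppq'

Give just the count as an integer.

1

i → no match
ii → no match
iii → no match
iv → no match
v → no match
vi → match
Total matched: 1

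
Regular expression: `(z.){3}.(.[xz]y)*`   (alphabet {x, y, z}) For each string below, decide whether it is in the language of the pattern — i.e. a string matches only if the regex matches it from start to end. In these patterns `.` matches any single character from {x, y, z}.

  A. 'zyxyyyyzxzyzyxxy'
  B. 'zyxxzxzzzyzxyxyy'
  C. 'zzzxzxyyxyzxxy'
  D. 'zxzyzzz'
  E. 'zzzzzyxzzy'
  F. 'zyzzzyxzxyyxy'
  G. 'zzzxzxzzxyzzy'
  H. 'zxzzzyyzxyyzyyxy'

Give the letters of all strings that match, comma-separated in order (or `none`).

D, E, F, G, H

A → no match
B → no match
C → no match
D → match
E → match
F → match
G → match
H → match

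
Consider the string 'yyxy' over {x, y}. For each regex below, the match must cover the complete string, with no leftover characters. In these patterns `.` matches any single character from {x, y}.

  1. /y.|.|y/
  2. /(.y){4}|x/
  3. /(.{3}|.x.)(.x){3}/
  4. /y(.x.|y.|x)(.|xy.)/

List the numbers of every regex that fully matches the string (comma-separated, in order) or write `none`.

1 → no match
2 → no match
3 → no match — must end with 'x'
4 → match

4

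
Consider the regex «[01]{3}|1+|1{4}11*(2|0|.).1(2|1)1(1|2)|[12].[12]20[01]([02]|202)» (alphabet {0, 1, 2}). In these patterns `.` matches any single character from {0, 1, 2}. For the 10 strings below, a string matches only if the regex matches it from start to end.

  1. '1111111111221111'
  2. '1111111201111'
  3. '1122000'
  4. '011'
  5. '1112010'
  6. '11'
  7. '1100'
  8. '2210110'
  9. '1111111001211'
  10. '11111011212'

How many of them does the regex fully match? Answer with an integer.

8

1 → match
2 → match
3 → match
4 → match
5 → match
6 → match
7 → no match
8 → no match
9 → match
10 → match
Total matched: 8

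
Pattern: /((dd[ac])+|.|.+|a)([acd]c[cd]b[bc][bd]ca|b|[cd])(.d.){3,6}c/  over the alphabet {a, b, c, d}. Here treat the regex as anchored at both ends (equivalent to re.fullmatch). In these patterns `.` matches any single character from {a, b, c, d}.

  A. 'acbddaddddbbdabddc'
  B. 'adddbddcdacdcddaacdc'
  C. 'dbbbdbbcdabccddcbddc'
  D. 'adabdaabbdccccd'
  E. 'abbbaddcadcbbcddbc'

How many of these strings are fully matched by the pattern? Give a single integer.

1

A → match
B → no match
C → no match
D → no match — must end with 'c'
E → no match
Total matched: 1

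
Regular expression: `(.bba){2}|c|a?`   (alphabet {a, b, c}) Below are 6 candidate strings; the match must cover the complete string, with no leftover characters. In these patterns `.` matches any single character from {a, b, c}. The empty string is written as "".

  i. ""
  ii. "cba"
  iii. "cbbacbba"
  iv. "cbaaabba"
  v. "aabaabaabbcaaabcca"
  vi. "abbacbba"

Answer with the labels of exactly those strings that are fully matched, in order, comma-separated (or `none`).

i. "" → match
ii. "cba" → no match
iii. "cbbacbba" → match
iv. "cbaaabba" → no match
v → no match
vi. "abbacbba" → match

i, iii, vi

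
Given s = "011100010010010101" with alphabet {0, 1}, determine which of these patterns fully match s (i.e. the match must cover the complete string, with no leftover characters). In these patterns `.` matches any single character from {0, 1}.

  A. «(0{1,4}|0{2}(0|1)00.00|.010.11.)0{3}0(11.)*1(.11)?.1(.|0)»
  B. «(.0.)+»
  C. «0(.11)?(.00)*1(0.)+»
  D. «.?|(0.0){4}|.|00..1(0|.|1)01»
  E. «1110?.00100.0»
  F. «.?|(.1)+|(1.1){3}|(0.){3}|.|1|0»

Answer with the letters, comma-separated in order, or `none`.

A → no match
B → no match
C → match
D → no match
E → no match — must start with "111"
F → no match

C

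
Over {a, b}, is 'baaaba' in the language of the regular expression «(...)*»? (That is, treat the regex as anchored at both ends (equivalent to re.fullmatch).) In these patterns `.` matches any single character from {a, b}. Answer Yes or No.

Yes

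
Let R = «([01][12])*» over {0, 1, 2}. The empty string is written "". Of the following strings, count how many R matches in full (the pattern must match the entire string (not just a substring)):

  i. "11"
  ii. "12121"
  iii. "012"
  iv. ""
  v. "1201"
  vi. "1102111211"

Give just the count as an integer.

4

i → match
ii → no match
iii → no match
iv → match
v → match
vi → match
Total matched: 4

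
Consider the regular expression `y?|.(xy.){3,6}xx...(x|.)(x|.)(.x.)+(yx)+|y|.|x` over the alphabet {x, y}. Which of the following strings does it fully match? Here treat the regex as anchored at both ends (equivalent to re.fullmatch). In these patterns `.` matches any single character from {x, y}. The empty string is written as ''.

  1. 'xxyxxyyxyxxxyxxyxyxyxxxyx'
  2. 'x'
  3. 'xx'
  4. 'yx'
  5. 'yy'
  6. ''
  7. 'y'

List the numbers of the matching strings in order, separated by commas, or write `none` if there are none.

1 → match
2 → match
3 → no match
4 → no match
5 → no match
6 → match
7 → match

1, 2, 6, 7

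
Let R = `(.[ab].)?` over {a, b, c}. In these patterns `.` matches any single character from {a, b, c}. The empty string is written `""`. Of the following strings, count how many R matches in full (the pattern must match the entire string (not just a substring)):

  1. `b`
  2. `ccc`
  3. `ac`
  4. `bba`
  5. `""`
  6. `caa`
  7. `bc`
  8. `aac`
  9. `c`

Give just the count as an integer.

4

1 → no match
2 → no match
3 → no match
4 → match
5 → match
6 → match
7 → no match
8 → match
9 → no match
Total matched: 4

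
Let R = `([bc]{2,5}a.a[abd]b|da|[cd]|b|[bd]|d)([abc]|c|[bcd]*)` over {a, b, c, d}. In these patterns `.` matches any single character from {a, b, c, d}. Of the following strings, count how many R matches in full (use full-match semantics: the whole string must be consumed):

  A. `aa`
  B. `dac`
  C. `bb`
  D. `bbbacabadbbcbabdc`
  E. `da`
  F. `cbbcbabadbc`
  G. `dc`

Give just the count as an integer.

5

A → no match
B → match
C → match
D → no match
E → match
F → match
G → match
Total matched: 5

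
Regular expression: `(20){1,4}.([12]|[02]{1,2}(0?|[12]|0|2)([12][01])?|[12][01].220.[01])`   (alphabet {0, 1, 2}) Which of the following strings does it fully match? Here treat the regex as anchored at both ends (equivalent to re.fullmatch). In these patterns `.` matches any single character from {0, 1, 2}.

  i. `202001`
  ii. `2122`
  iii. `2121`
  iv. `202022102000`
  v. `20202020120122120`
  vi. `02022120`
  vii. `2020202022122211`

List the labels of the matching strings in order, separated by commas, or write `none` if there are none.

i → match
ii → no match — must start with `20`
iii → no match — must start with `20`
iv → no match
v → no match
vi → no match — must start with `20`
vii → no match

i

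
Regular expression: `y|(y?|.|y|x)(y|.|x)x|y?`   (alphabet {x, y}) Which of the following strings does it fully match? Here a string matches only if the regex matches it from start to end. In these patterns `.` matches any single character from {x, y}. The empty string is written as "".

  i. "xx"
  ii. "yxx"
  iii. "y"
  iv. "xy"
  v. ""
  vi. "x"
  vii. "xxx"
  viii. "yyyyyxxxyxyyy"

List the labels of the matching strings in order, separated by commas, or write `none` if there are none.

i, ii, iii, v, vii

i → match
ii → match
iii → match
iv → no match
v → match
vi → no match
vii → match
viii → no match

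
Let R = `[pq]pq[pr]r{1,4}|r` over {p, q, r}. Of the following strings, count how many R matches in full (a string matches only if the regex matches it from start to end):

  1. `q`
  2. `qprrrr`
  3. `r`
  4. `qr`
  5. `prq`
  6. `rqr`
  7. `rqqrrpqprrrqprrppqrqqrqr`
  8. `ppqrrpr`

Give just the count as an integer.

1 → no match — must end with `r`
2 → no match
3 → match
4 → no match
5 → no match — must end with `r`
6 → no match
7 → no match
8 → no match
Total matched: 1

1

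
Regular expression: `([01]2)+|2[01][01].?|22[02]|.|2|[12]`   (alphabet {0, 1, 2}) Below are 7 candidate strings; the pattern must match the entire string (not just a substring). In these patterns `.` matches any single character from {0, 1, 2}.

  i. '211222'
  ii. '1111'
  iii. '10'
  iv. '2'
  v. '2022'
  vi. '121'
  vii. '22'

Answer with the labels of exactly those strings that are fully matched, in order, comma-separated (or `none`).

i → no match
ii → no match
iii → no match
iv → match
v → no match
vi → no match
vii → no match

iv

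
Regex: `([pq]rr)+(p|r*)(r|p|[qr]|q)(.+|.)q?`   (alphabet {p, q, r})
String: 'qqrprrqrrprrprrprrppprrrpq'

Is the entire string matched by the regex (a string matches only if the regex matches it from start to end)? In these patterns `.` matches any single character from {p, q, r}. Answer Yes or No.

No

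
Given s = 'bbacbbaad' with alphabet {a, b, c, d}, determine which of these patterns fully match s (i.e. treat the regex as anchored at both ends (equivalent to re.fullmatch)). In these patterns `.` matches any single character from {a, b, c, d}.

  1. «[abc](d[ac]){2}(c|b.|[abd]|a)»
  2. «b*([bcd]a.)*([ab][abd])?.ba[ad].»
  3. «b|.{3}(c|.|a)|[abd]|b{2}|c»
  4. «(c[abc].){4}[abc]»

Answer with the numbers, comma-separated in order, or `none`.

2

1 → no match
2 → match
3 → no match
4 → no match — must start with 'c'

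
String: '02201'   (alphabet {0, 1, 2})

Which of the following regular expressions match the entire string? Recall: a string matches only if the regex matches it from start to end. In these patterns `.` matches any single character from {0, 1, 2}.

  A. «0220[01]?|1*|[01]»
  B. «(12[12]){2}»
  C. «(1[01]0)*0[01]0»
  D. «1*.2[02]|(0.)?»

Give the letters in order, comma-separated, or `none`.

A

A → match
B → no match — must start with '12'
C → no match — must end with '0'
D → no match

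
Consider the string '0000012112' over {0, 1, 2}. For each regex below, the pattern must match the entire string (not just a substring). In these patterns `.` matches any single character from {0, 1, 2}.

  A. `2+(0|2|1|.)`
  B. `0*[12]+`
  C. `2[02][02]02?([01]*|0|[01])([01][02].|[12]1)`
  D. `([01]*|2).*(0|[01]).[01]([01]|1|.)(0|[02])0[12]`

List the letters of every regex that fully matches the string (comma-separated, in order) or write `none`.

B

A → no match — must start with '2'
B → match
C → no match — must start with '2'
D → no match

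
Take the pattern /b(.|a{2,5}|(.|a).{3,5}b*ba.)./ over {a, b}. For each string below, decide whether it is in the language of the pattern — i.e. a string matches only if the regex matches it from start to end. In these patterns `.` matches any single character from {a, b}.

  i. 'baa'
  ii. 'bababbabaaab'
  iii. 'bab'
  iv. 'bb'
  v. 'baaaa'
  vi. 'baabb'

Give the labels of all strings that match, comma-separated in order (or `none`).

i → match
ii → no match
iii → match
iv → no match
v → match
vi → no match

i, iii, v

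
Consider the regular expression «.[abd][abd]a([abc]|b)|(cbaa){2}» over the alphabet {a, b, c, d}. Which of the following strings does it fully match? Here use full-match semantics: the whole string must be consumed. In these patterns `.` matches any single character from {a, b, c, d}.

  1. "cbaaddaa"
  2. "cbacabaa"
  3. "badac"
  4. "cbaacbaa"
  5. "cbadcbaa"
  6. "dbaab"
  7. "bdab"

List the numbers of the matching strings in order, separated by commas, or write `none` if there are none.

3, 4, 6

1. "cbaaddaa" → no match
2. "cbacabaa" → no match
3. "badac" → match
4. "cbaacbaa" → match
5. "cbadcbaa" → no match
6. "dbaab" → match
7. "bdab" → no match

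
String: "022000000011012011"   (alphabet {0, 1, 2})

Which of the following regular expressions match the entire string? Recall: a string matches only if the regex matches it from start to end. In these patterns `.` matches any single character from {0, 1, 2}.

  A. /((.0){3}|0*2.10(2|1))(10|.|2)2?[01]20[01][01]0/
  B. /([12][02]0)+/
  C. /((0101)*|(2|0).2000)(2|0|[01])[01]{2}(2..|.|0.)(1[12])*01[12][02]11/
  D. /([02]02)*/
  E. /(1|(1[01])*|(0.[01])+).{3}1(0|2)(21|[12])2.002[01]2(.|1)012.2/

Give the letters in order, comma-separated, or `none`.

A → no match — must end with "0"
B → no match — must end with "0"
C → match
D → no match
E → no match — must end with "2"

C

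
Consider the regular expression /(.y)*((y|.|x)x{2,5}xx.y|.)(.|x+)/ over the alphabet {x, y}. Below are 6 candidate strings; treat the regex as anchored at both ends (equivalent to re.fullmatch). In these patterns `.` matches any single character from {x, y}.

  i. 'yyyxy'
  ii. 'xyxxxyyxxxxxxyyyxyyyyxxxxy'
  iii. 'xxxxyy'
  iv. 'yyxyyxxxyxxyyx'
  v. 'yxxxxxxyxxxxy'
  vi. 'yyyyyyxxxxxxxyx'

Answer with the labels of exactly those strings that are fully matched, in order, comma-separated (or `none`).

i → no match
ii → no match
iii → no match
iv → no match
v → no match
vi → match

vi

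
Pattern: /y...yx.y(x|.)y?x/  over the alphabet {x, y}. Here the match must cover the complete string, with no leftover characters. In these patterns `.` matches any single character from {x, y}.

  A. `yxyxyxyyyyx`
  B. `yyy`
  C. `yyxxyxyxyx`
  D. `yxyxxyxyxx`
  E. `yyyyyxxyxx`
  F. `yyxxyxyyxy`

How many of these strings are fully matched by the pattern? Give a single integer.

A → match
B → no match — must end with `x`
C → no match
D → no match
E → match
F → no match — must end with `x`
Total matched: 2

2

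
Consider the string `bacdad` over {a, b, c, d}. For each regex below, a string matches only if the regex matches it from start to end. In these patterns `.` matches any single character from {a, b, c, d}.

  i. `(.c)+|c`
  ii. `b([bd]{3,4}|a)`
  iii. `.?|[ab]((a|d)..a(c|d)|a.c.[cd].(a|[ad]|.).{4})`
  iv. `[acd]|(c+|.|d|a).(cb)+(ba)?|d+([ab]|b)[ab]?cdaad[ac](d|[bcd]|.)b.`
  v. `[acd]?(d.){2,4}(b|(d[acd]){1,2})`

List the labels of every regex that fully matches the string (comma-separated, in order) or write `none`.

iii

i → no match — must end with `c`
ii → no match
iii → match
iv → no match
v → no match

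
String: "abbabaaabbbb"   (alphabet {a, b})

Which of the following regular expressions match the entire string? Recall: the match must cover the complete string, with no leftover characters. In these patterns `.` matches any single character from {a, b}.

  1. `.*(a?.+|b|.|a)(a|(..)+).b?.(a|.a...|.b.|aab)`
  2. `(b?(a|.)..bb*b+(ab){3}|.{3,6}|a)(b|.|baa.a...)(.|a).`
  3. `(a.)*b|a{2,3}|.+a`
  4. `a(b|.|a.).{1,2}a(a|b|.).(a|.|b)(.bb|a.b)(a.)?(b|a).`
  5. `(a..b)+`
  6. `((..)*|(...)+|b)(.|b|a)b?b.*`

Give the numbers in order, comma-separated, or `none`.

1 → match
2 → no match
3 → no match
4 → match
5 → no match
6 → match

1, 4, 6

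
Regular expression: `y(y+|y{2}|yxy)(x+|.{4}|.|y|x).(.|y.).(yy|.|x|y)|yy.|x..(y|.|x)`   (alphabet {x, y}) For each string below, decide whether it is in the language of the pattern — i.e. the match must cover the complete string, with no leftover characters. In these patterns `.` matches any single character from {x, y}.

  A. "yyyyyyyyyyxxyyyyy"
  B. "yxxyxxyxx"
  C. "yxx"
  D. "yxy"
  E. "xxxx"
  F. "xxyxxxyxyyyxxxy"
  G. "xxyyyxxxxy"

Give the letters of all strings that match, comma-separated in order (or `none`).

A, E

A → match
B → no match
C → no match
D → no match
E → match
F → no match
G → no match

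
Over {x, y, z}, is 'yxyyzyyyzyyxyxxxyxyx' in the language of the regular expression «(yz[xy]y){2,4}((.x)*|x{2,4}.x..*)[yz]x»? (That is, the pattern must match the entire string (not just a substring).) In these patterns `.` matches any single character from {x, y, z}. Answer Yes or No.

No

Every match must start with 'yz', but 'yxyyzyyyzyyxyxxxyxyx' does not.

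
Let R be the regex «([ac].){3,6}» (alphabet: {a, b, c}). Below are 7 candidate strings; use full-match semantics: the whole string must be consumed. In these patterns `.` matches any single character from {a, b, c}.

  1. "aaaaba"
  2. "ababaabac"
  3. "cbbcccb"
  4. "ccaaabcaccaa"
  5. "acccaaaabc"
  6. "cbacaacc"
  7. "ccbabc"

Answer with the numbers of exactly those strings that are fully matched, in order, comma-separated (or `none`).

4, 6

1. "aaaaba" → no match
2. "ababaabac" → no match
3. "cbbcccb" → no match
4. "ccaaabcaccaa" → match
5. "acccaaaabc" → no match
6. "cbacaacc" → match
7. "ccbabc" → no match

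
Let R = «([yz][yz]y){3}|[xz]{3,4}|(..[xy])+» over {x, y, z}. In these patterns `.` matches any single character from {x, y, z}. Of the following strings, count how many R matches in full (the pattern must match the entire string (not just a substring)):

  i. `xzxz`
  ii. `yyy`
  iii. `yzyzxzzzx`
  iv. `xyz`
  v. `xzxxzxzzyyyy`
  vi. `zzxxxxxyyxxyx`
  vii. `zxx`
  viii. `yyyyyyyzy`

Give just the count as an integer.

5

i → match
ii → match
iii → no match
iv → no match
v → match
vi → no match
vii → match
viii → match
Total matched: 5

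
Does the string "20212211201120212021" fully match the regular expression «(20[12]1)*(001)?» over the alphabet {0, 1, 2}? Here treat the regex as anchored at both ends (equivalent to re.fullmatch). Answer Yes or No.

No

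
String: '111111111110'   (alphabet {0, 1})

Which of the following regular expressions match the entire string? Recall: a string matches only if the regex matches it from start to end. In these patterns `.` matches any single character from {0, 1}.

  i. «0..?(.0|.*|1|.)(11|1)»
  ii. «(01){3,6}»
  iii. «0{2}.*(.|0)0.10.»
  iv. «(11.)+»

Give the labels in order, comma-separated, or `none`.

i → no match — must start with '0'
ii → no match — must start with '01'
iii → no match — must start with '0'
iv → match

iv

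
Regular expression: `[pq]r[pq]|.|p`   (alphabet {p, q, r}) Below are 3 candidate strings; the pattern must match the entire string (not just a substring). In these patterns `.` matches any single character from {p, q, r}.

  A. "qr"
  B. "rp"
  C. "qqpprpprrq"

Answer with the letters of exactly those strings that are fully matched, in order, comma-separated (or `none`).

A → no match
B → no match
C → no match

none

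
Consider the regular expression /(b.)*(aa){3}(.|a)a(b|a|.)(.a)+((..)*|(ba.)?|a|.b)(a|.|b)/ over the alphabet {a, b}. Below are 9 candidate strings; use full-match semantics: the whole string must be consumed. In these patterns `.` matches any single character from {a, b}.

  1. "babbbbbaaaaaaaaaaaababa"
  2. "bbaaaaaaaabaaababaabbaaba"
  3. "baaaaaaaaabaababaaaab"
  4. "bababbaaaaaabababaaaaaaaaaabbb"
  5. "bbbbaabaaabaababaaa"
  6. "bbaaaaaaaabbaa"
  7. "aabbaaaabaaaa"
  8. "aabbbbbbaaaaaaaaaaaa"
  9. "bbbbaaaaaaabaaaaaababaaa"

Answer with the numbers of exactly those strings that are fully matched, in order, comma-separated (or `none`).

1, 3, 6

1 → match
2 → no match
3 → match
4 → no match
5 → no match
6 → match
7 → no match
8 → no match
9 → no match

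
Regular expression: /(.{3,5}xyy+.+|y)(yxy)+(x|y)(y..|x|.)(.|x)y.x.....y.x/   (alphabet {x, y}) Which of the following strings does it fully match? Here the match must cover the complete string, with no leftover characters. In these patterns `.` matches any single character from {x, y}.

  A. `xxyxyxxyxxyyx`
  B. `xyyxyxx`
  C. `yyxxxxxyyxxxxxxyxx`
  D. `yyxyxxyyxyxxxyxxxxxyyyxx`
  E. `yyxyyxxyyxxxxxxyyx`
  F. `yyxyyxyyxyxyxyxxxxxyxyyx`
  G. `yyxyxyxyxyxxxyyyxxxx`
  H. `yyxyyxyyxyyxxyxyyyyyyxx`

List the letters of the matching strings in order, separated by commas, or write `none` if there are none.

A → no match
B → no match
C → no match
D → no match
E → match
F → match
G → no match
H → no match

E, F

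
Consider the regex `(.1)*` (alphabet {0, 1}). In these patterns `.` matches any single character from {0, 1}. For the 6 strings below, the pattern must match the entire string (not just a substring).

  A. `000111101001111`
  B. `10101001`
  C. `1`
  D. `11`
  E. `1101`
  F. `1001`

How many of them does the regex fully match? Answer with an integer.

A → no match
B. `10101001` → no match
C. `1` → no match
D. `11` → match
E. `1101` → match
F. `1001` → no match
Total matched: 2

2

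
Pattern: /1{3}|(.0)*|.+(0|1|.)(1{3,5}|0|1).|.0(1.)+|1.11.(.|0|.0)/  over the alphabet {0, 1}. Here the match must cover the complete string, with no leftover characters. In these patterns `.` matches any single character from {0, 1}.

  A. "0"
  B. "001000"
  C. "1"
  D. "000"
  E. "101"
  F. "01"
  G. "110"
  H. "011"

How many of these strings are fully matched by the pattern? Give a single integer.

A → no match
B → match
C → no match
D → no match
E → no match
F → no match
G → no match
H → no match
Total matched: 1

1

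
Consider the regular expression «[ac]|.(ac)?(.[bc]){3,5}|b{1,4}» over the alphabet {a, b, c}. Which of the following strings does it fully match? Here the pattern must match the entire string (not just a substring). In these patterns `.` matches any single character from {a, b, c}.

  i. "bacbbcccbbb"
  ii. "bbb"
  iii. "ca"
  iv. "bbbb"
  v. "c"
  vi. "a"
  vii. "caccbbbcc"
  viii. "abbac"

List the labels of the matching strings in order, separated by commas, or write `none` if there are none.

i → match
ii → match
iii → no match
iv → match
v → match
vi → match
vii → match
viii → no match

i, ii, iv, v, vi, vii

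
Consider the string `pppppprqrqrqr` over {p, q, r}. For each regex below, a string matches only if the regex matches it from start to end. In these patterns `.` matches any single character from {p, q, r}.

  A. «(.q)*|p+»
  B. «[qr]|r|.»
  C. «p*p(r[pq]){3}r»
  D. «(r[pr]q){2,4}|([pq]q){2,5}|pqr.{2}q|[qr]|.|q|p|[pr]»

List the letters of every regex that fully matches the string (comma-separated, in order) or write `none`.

A → no match
B → no match
C → match
D → no match

C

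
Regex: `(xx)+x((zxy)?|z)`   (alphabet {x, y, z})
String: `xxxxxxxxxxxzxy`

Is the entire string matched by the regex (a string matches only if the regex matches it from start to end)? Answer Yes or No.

Yes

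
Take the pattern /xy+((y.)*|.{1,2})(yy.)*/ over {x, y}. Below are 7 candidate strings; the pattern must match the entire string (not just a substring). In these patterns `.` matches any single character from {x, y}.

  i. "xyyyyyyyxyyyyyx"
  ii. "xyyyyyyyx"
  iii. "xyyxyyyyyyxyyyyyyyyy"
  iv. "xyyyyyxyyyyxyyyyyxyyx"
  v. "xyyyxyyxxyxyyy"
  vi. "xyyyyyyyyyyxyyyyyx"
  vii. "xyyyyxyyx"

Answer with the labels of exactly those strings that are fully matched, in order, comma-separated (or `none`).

i → match
ii. "xyyyyyyyx" → match
iii → match
iv → match
v → no match
vi → match
vii. "xyyyyxyyx" → match

i, ii, iii, iv, vi, vii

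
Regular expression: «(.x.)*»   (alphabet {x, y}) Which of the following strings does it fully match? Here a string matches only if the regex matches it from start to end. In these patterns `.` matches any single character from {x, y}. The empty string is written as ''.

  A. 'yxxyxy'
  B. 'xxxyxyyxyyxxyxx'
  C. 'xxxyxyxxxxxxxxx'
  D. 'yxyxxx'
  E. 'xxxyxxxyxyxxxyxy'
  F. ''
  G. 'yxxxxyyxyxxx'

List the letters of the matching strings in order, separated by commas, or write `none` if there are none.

A, B, C, D, F, G

A → match
B → match
C → match
D → match
E → no match
F → match
G → match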